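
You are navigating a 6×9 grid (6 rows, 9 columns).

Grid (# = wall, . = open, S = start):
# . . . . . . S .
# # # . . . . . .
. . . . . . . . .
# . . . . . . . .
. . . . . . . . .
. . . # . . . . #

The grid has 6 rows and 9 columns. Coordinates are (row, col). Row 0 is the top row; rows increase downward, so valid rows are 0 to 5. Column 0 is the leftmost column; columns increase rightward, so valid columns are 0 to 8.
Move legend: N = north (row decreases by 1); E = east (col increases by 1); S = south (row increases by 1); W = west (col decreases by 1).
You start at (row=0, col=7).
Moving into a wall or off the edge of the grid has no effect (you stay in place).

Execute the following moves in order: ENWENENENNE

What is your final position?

Start: (row=0, col=7)
  E (east): (row=0, col=7) -> (row=0, col=8)
  N (north): blocked, stay at (row=0, col=8)
  W (west): (row=0, col=8) -> (row=0, col=7)
  E (east): (row=0, col=7) -> (row=0, col=8)
  N (north): blocked, stay at (row=0, col=8)
  E (east): blocked, stay at (row=0, col=8)
  N (north): blocked, stay at (row=0, col=8)
  E (east): blocked, stay at (row=0, col=8)
  N (north): blocked, stay at (row=0, col=8)
  N (north): blocked, stay at (row=0, col=8)
  E (east): blocked, stay at (row=0, col=8)
Final: (row=0, col=8)

Answer: Final position: (row=0, col=8)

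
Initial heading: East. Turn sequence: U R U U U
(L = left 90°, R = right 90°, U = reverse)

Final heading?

Answer: Final heading: South

Derivation:
Start: East
  U (U-turn (180°)) -> West
  R (right (90° clockwise)) -> North
  U (U-turn (180°)) -> South
  U (U-turn (180°)) -> North
  U (U-turn (180°)) -> South
Final: South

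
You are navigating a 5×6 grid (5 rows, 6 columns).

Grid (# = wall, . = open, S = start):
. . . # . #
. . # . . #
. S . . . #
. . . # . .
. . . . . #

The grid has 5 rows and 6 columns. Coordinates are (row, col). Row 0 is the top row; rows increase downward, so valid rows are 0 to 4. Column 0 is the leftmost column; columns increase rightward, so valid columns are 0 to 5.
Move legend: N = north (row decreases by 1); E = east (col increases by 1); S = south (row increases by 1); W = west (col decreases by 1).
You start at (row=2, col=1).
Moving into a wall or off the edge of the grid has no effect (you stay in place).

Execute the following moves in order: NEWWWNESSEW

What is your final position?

Answer: Final position: (row=2, col=1)

Derivation:
Start: (row=2, col=1)
  N (north): (row=2, col=1) -> (row=1, col=1)
  E (east): blocked, stay at (row=1, col=1)
  W (west): (row=1, col=1) -> (row=1, col=0)
  W (west): blocked, stay at (row=1, col=0)
  W (west): blocked, stay at (row=1, col=0)
  N (north): (row=1, col=0) -> (row=0, col=0)
  E (east): (row=0, col=0) -> (row=0, col=1)
  S (south): (row=0, col=1) -> (row=1, col=1)
  S (south): (row=1, col=1) -> (row=2, col=1)
  E (east): (row=2, col=1) -> (row=2, col=2)
  W (west): (row=2, col=2) -> (row=2, col=1)
Final: (row=2, col=1)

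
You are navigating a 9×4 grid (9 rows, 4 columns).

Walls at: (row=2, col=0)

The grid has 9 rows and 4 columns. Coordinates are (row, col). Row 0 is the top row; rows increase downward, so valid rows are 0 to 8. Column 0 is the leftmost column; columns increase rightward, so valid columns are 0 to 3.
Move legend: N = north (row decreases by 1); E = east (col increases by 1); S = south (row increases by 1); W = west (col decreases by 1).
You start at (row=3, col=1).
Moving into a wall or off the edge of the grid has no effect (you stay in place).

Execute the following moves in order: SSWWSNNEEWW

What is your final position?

Answer: Final position: (row=4, col=0)

Derivation:
Start: (row=3, col=1)
  S (south): (row=3, col=1) -> (row=4, col=1)
  S (south): (row=4, col=1) -> (row=5, col=1)
  W (west): (row=5, col=1) -> (row=5, col=0)
  W (west): blocked, stay at (row=5, col=0)
  S (south): (row=5, col=0) -> (row=6, col=0)
  N (north): (row=6, col=0) -> (row=5, col=0)
  N (north): (row=5, col=0) -> (row=4, col=0)
  E (east): (row=4, col=0) -> (row=4, col=1)
  E (east): (row=4, col=1) -> (row=4, col=2)
  W (west): (row=4, col=2) -> (row=4, col=1)
  W (west): (row=4, col=1) -> (row=4, col=0)
Final: (row=4, col=0)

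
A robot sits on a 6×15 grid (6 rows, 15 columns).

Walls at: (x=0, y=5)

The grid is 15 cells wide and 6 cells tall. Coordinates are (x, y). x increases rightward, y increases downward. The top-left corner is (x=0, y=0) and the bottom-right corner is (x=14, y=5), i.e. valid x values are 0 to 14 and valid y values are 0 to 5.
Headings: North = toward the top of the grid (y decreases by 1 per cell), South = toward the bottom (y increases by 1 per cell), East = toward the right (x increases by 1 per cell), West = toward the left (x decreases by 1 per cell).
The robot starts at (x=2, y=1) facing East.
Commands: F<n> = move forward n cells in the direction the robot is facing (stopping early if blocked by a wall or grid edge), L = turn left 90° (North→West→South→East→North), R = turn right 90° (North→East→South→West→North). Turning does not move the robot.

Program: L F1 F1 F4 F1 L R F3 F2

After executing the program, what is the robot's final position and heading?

Start: (x=2, y=1), facing East
  L: turn left, now facing North
  F1: move forward 1, now at (x=2, y=0)
  F1: move forward 0/1 (blocked), now at (x=2, y=0)
  F4: move forward 0/4 (blocked), now at (x=2, y=0)
  F1: move forward 0/1 (blocked), now at (x=2, y=0)
  L: turn left, now facing West
  R: turn right, now facing North
  F3: move forward 0/3 (blocked), now at (x=2, y=0)
  F2: move forward 0/2 (blocked), now at (x=2, y=0)
Final: (x=2, y=0), facing North

Answer: Final position: (x=2, y=0), facing North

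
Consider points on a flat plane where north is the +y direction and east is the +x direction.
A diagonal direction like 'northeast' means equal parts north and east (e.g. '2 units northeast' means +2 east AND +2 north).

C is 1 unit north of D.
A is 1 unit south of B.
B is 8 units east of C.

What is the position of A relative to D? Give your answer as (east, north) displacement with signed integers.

Answer: A is at (east=8, north=0) relative to D.

Derivation:
Place D at the origin (east=0, north=0).
  C is 1 unit north of D: delta (east=+0, north=+1); C at (east=0, north=1).
  B is 8 units east of C: delta (east=+8, north=+0); B at (east=8, north=1).
  A is 1 unit south of B: delta (east=+0, north=-1); A at (east=8, north=0).
Therefore A relative to D: (east=8, north=0).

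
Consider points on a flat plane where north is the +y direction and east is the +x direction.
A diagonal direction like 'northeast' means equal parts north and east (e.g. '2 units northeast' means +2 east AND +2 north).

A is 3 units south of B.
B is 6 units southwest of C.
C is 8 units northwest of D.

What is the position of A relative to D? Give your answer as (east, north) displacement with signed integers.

Answer: A is at (east=-14, north=-1) relative to D.

Derivation:
Place D at the origin (east=0, north=0).
  C is 8 units northwest of D: delta (east=-8, north=+8); C at (east=-8, north=8).
  B is 6 units southwest of C: delta (east=-6, north=-6); B at (east=-14, north=2).
  A is 3 units south of B: delta (east=+0, north=-3); A at (east=-14, north=-1).
Therefore A relative to D: (east=-14, north=-1).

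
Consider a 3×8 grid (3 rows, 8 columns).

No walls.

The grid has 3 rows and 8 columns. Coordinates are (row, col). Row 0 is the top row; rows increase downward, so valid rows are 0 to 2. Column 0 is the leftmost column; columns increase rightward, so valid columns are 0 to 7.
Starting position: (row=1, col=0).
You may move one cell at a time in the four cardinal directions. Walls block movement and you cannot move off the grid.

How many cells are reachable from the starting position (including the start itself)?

BFS flood-fill from (row=1, col=0):
  Distance 0: (row=1, col=0)
  Distance 1: (row=0, col=0), (row=1, col=1), (row=2, col=0)
  Distance 2: (row=0, col=1), (row=1, col=2), (row=2, col=1)
  Distance 3: (row=0, col=2), (row=1, col=3), (row=2, col=2)
  Distance 4: (row=0, col=3), (row=1, col=4), (row=2, col=3)
  Distance 5: (row=0, col=4), (row=1, col=5), (row=2, col=4)
  Distance 6: (row=0, col=5), (row=1, col=6), (row=2, col=5)
  Distance 7: (row=0, col=6), (row=1, col=7), (row=2, col=6)
  Distance 8: (row=0, col=7), (row=2, col=7)
Total reachable: 24 (grid has 24 open cells total)

Answer: Reachable cells: 24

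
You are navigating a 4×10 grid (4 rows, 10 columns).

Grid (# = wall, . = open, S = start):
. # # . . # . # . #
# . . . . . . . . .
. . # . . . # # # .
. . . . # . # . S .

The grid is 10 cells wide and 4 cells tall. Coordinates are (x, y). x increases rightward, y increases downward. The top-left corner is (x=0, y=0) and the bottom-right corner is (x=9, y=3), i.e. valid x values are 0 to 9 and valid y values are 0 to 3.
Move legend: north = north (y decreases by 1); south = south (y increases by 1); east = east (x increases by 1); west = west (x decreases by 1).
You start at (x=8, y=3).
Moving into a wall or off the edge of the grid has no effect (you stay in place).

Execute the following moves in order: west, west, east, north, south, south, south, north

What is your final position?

Answer: Final position: (x=8, y=3)

Derivation:
Start: (x=8, y=3)
  west (west): (x=8, y=3) -> (x=7, y=3)
  west (west): blocked, stay at (x=7, y=3)
  east (east): (x=7, y=3) -> (x=8, y=3)
  north (north): blocked, stay at (x=8, y=3)
  [×3]south (south): blocked, stay at (x=8, y=3)
  north (north): blocked, stay at (x=8, y=3)
Final: (x=8, y=3)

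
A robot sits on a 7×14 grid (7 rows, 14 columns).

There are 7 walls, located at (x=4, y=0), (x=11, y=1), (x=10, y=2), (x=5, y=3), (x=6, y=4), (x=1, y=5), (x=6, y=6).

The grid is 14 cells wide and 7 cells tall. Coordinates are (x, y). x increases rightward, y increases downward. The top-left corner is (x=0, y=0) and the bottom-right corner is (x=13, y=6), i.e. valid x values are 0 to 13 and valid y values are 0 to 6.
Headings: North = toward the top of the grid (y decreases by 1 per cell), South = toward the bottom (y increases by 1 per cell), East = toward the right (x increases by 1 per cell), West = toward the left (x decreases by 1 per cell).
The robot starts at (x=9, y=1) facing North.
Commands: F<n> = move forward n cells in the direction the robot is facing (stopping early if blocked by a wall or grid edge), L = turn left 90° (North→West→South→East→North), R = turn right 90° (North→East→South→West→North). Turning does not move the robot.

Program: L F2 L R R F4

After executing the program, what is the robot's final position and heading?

Answer: Final position: (x=7, y=0), facing North

Derivation:
Start: (x=9, y=1), facing North
  L: turn left, now facing West
  F2: move forward 2, now at (x=7, y=1)
  L: turn left, now facing South
  R: turn right, now facing West
  R: turn right, now facing North
  F4: move forward 1/4 (blocked), now at (x=7, y=0)
Final: (x=7, y=0), facing North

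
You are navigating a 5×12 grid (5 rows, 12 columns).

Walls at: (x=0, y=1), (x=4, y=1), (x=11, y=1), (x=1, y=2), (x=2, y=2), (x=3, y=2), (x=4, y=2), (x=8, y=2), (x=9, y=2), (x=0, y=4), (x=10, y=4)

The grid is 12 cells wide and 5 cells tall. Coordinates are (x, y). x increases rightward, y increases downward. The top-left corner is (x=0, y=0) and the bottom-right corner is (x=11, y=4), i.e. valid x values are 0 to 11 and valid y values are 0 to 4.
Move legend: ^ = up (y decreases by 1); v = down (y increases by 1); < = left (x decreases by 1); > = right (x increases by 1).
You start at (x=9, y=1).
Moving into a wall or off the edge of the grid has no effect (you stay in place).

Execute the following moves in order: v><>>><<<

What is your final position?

Start: (x=9, y=1)
  v (down): blocked, stay at (x=9, y=1)
  > (right): (x=9, y=1) -> (x=10, y=1)
  < (left): (x=10, y=1) -> (x=9, y=1)
  > (right): (x=9, y=1) -> (x=10, y=1)
  > (right): blocked, stay at (x=10, y=1)
  > (right): blocked, stay at (x=10, y=1)
  < (left): (x=10, y=1) -> (x=9, y=1)
  < (left): (x=9, y=1) -> (x=8, y=1)
  < (left): (x=8, y=1) -> (x=7, y=1)
Final: (x=7, y=1)

Answer: Final position: (x=7, y=1)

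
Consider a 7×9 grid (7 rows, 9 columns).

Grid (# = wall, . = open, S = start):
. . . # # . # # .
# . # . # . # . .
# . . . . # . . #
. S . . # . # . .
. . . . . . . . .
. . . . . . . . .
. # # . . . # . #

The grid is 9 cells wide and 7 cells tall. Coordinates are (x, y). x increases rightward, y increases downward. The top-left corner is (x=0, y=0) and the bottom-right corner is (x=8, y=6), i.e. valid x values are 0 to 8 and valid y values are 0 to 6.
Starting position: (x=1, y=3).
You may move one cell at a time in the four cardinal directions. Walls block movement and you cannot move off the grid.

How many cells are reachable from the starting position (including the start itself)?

Answer: Reachable cells: 44

Derivation:
BFS flood-fill from (x=1, y=3):
  Distance 0: (x=1, y=3)
  Distance 1: (x=1, y=2), (x=0, y=3), (x=2, y=3), (x=1, y=4)
  Distance 2: (x=1, y=1), (x=2, y=2), (x=3, y=3), (x=0, y=4), (x=2, y=4), (x=1, y=5)
  Distance 3: (x=1, y=0), (x=3, y=2), (x=3, y=4), (x=0, y=5), (x=2, y=5)
  Distance 4: (x=0, y=0), (x=2, y=0), (x=3, y=1), (x=4, y=2), (x=4, y=4), (x=3, y=5), (x=0, y=6)
  Distance 5: (x=5, y=4), (x=4, y=5), (x=3, y=6)
  Distance 6: (x=5, y=3), (x=6, y=4), (x=5, y=5), (x=4, y=6)
  Distance 7: (x=7, y=4), (x=6, y=5), (x=5, y=6)
  Distance 8: (x=7, y=3), (x=8, y=4), (x=7, y=5)
  Distance 9: (x=7, y=2), (x=8, y=3), (x=8, y=5), (x=7, y=6)
  Distance 10: (x=7, y=1), (x=6, y=2)
  Distance 11: (x=8, y=1)
  Distance 12: (x=8, y=0)
Total reachable: 44 (grid has 46 open cells total)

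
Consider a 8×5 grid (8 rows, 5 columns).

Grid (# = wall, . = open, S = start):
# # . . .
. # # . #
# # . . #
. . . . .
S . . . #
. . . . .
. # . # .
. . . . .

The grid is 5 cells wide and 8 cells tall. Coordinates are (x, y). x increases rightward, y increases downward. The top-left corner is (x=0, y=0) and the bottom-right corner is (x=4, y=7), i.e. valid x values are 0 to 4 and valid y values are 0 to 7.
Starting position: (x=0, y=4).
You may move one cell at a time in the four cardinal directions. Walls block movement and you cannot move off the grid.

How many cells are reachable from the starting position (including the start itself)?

Answer: Reachable cells: 28

Derivation:
BFS flood-fill from (x=0, y=4):
  Distance 0: (x=0, y=4)
  Distance 1: (x=0, y=3), (x=1, y=4), (x=0, y=5)
  Distance 2: (x=1, y=3), (x=2, y=4), (x=1, y=5), (x=0, y=6)
  Distance 3: (x=2, y=3), (x=3, y=4), (x=2, y=5), (x=0, y=7)
  Distance 4: (x=2, y=2), (x=3, y=3), (x=3, y=5), (x=2, y=6), (x=1, y=7)
  Distance 5: (x=3, y=2), (x=4, y=3), (x=4, y=5), (x=2, y=7)
  Distance 6: (x=3, y=1), (x=4, y=6), (x=3, y=7)
  Distance 7: (x=3, y=0), (x=4, y=7)
  Distance 8: (x=2, y=0), (x=4, y=0)
Total reachable: 28 (grid has 29 open cells total)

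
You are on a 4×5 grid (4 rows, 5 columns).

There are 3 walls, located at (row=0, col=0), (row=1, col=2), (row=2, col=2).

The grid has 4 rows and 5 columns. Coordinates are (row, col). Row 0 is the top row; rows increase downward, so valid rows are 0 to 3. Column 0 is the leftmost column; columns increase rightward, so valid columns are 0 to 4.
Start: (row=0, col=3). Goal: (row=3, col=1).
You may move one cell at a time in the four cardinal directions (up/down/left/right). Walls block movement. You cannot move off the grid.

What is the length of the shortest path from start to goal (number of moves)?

BFS from (row=0, col=3) until reaching (row=3, col=1):
  Distance 0: (row=0, col=3)
  Distance 1: (row=0, col=2), (row=0, col=4), (row=1, col=3)
  Distance 2: (row=0, col=1), (row=1, col=4), (row=2, col=3)
  Distance 3: (row=1, col=1), (row=2, col=4), (row=3, col=3)
  Distance 4: (row=1, col=0), (row=2, col=1), (row=3, col=2), (row=3, col=4)
  Distance 5: (row=2, col=0), (row=3, col=1)  <- goal reached here
One shortest path (5 moves): (row=0, col=3) -> (row=0, col=2) -> (row=0, col=1) -> (row=1, col=1) -> (row=2, col=1) -> (row=3, col=1)

Answer: Shortest path length: 5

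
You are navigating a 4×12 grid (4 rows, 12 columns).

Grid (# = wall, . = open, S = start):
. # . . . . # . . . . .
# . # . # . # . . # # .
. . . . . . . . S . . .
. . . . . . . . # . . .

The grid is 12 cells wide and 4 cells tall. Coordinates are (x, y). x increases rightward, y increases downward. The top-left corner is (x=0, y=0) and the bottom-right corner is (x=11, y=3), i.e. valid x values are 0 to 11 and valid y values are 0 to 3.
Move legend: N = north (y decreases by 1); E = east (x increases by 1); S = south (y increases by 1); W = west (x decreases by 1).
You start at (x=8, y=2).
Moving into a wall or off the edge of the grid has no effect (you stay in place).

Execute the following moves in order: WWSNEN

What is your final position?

Start: (x=8, y=2)
  W (west): (x=8, y=2) -> (x=7, y=2)
  W (west): (x=7, y=2) -> (x=6, y=2)
  S (south): (x=6, y=2) -> (x=6, y=3)
  N (north): (x=6, y=3) -> (x=6, y=2)
  E (east): (x=6, y=2) -> (x=7, y=2)
  N (north): (x=7, y=2) -> (x=7, y=1)
Final: (x=7, y=1)

Answer: Final position: (x=7, y=1)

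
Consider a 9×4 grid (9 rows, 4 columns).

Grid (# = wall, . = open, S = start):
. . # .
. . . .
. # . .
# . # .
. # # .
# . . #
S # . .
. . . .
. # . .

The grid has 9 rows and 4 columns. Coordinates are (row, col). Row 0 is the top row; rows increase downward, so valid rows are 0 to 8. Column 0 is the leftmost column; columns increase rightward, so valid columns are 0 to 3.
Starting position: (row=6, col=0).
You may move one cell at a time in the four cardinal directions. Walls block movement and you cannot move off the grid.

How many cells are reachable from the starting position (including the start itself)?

Answer: Reachable cells: 12

Derivation:
BFS flood-fill from (row=6, col=0):
  Distance 0: (row=6, col=0)
  Distance 1: (row=7, col=0)
  Distance 2: (row=7, col=1), (row=8, col=0)
  Distance 3: (row=7, col=2)
  Distance 4: (row=6, col=2), (row=7, col=3), (row=8, col=2)
  Distance 5: (row=5, col=2), (row=6, col=3), (row=8, col=3)
  Distance 6: (row=5, col=1)
Total reachable: 12 (grid has 26 open cells total)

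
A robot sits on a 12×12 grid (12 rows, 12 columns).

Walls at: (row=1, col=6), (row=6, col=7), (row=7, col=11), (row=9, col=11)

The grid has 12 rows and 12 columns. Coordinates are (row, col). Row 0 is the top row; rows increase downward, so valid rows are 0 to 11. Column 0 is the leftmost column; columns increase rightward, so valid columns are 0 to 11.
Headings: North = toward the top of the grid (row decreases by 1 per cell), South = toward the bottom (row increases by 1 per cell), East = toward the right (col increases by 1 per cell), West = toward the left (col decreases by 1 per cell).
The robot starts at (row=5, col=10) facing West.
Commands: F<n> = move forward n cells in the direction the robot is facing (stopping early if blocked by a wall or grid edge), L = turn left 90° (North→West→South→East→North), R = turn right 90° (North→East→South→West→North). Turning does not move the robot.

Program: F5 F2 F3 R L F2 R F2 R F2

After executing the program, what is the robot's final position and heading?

Answer: Final position: (row=3, col=2), facing East

Derivation:
Start: (row=5, col=10), facing West
  F5: move forward 5, now at (row=5, col=5)
  F2: move forward 2, now at (row=5, col=3)
  F3: move forward 3, now at (row=5, col=0)
  R: turn right, now facing North
  L: turn left, now facing West
  F2: move forward 0/2 (blocked), now at (row=5, col=0)
  R: turn right, now facing North
  F2: move forward 2, now at (row=3, col=0)
  R: turn right, now facing East
  F2: move forward 2, now at (row=3, col=2)
Final: (row=3, col=2), facing East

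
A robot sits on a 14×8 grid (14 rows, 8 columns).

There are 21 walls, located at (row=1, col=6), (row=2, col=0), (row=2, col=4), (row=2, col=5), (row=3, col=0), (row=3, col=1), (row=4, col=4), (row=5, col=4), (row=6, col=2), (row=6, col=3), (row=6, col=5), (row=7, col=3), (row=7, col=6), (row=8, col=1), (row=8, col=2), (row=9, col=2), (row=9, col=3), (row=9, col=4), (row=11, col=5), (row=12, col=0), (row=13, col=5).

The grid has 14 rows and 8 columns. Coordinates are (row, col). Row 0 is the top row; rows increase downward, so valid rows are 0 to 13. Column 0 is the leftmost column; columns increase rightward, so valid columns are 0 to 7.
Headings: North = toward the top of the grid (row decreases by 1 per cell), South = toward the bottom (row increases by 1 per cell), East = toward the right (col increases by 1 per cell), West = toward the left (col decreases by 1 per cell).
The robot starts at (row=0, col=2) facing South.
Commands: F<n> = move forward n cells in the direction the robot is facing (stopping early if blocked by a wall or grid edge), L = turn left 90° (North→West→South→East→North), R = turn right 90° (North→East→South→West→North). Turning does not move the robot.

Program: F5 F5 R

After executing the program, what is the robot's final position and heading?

Answer: Final position: (row=5, col=2), facing West

Derivation:
Start: (row=0, col=2), facing South
  F5: move forward 5, now at (row=5, col=2)
  F5: move forward 0/5 (blocked), now at (row=5, col=2)
  R: turn right, now facing West
Final: (row=5, col=2), facing West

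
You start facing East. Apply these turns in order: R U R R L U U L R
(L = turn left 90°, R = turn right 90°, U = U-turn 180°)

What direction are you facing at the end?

Start: East
  R (right (90° clockwise)) -> South
  U (U-turn (180°)) -> North
  R (right (90° clockwise)) -> East
  R (right (90° clockwise)) -> South
  L (left (90° counter-clockwise)) -> East
  U (U-turn (180°)) -> West
  U (U-turn (180°)) -> East
  L (left (90° counter-clockwise)) -> North
  R (right (90° clockwise)) -> East
Final: East

Answer: Final heading: East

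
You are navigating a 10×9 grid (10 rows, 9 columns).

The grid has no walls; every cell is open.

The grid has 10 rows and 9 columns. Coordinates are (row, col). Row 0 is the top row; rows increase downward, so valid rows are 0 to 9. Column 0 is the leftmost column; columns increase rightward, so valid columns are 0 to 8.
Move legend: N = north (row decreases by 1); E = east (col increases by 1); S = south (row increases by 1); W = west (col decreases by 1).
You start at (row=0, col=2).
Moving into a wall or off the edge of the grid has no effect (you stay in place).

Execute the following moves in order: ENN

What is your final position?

Answer: Final position: (row=0, col=3)

Derivation:
Start: (row=0, col=2)
  E (east): (row=0, col=2) -> (row=0, col=3)
  N (north): blocked, stay at (row=0, col=3)
  N (north): blocked, stay at (row=0, col=3)
Final: (row=0, col=3)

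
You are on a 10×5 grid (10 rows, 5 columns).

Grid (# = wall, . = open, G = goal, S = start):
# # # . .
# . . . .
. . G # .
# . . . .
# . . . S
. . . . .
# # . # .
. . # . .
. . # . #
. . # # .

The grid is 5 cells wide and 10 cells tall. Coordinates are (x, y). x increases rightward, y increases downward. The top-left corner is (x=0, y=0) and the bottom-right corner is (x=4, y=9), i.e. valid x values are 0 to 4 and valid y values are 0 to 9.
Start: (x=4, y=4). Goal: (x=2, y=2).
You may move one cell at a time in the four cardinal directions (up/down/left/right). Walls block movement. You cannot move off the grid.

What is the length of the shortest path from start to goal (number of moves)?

BFS from (x=4, y=4) until reaching (x=2, y=2):
  Distance 0: (x=4, y=4)
  Distance 1: (x=4, y=3), (x=3, y=4), (x=4, y=5)
  Distance 2: (x=4, y=2), (x=3, y=3), (x=2, y=4), (x=3, y=5), (x=4, y=6)
  Distance 3: (x=4, y=1), (x=2, y=3), (x=1, y=4), (x=2, y=5), (x=4, y=7)
  Distance 4: (x=4, y=0), (x=3, y=1), (x=2, y=2), (x=1, y=3), (x=1, y=5), (x=2, y=6), (x=3, y=7)  <- goal reached here
One shortest path (4 moves): (x=4, y=4) -> (x=3, y=4) -> (x=2, y=4) -> (x=2, y=3) -> (x=2, y=2)

Answer: Shortest path length: 4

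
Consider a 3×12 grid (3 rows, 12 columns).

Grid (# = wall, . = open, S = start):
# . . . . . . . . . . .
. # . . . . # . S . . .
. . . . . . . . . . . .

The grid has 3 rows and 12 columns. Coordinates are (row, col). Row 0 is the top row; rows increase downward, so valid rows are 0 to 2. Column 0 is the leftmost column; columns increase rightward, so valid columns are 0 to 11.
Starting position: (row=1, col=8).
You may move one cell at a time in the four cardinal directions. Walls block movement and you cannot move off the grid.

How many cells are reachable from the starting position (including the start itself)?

Answer: Reachable cells: 33

Derivation:
BFS flood-fill from (row=1, col=8):
  Distance 0: (row=1, col=8)
  Distance 1: (row=0, col=8), (row=1, col=7), (row=1, col=9), (row=2, col=8)
  Distance 2: (row=0, col=7), (row=0, col=9), (row=1, col=10), (row=2, col=7), (row=2, col=9)
  Distance 3: (row=0, col=6), (row=0, col=10), (row=1, col=11), (row=2, col=6), (row=2, col=10)
  Distance 4: (row=0, col=5), (row=0, col=11), (row=2, col=5), (row=2, col=11)
  Distance 5: (row=0, col=4), (row=1, col=5), (row=2, col=4)
  Distance 6: (row=0, col=3), (row=1, col=4), (row=2, col=3)
  Distance 7: (row=0, col=2), (row=1, col=3), (row=2, col=2)
  Distance 8: (row=0, col=1), (row=1, col=2), (row=2, col=1)
  Distance 9: (row=2, col=0)
  Distance 10: (row=1, col=0)
Total reachable: 33 (grid has 33 open cells total)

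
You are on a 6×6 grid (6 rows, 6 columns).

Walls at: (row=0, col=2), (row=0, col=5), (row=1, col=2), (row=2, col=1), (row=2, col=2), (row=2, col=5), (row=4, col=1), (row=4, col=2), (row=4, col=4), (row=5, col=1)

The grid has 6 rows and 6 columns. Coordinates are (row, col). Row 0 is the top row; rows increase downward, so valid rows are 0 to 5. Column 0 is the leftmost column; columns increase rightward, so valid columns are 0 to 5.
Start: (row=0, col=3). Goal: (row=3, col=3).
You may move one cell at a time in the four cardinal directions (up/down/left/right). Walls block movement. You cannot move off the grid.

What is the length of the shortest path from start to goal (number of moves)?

BFS from (row=0, col=3) until reaching (row=3, col=3):
  Distance 0: (row=0, col=3)
  Distance 1: (row=0, col=4), (row=1, col=3)
  Distance 2: (row=1, col=4), (row=2, col=3)
  Distance 3: (row=1, col=5), (row=2, col=4), (row=3, col=3)  <- goal reached here
One shortest path (3 moves): (row=0, col=3) -> (row=1, col=3) -> (row=2, col=3) -> (row=3, col=3)

Answer: Shortest path length: 3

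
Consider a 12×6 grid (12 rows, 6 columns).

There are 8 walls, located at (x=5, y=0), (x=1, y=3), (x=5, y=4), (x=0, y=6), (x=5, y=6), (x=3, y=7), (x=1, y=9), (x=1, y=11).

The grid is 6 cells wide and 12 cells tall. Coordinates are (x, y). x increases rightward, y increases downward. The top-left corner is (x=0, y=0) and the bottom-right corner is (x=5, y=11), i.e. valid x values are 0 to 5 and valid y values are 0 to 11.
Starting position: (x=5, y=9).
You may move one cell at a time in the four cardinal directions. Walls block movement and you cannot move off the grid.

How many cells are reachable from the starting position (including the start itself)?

BFS flood-fill from (x=5, y=9):
  Distance 0: (x=5, y=9)
  Distance 1: (x=5, y=8), (x=4, y=9), (x=5, y=10)
  Distance 2: (x=5, y=7), (x=4, y=8), (x=3, y=9), (x=4, y=10), (x=5, y=11)
  Distance 3: (x=4, y=7), (x=3, y=8), (x=2, y=9), (x=3, y=10), (x=4, y=11)
  Distance 4: (x=4, y=6), (x=2, y=8), (x=2, y=10), (x=3, y=11)
  Distance 5: (x=4, y=5), (x=3, y=6), (x=2, y=7), (x=1, y=8), (x=1, y=10), (x=2, y=11)
  Distance 6: (x=4, y=4), (x=3, y=5), (x=5, y=5), (x=2, y=6), (x=1, y=7), (x=0, y=8), (x=0, y=10)
  Distance 7: (x=4, y=3), (x=3, y=4), (x=2, y=5), (x=1, y=6), (x=0, y=7), (x=0, y=9), (x=0, y=11)
  Distance 8: (x=4, y=2), (x=3, y=3), (x=5, y=3), (x=2, y=4), (x=1, y=5)
  Distance 9: (x=4, y=1), (x=3, y=2), (x=5, y=2), (x=2, y=3), (x=1, y=4), (x=0, y=5)
  Distance 10: (x=4, y=0), (x=3, y=1), (x=5, y=1), (x=2, y=2), (x=0, y=4)
  Distance 11: (x=3, y=0), (x=2, y=1), (x=1, y=2), (x=0, y=3)
  Distance 12: (x=2, y=0), (x=1, y=1), (x=0, y=2)
  Distance 13: (x=1, y=0), (x=0, y=1)
  Distance 14: (x=0, y=0)
Total reachable: 64 (grid has 64 open cells total)

Answer: Reachable cells: 64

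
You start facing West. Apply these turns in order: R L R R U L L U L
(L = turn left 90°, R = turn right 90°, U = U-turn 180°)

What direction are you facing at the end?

Start: West
  R (right (90° clockwise)) -> North
  L (left (90° counter-clockwise)) -> West
  R (right (90° clockwise)) -> North
  R (right (90° clockwise)) -> East
  U (U-turn (180°)) -> West
  L (left (90° counter-clockwise)) -> South
  L (left (90° counter-clockwise)) -> East
  U (U-turn (180°)) -> West
  L (left (90° counter-clockwise)) -> South
Final: South

Answer: Final heading: South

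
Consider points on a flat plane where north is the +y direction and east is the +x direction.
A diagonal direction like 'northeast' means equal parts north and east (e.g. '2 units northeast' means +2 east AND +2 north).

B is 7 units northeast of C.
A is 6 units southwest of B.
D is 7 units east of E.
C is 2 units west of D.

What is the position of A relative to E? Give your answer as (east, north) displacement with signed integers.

Place E at the origin (east=0, north=0).
  D is 7 units east of E: delta (east=+7, north=+0); D at (east=7, north=0).
  C is 2 units west of D: delta (east=-2, north=+0); C at (east=5, north=0).
  B is 7 units northeast of C: delta (east=+7, north=+7); B at (east=12, north=7).
  A is 6 units southwest of B: delta (east=-6, north=-6); A at (east=6, north=1).
Therefore A relative to E: (east=6, north=1).

Answer: A is at (east=6, north=1) relative to E.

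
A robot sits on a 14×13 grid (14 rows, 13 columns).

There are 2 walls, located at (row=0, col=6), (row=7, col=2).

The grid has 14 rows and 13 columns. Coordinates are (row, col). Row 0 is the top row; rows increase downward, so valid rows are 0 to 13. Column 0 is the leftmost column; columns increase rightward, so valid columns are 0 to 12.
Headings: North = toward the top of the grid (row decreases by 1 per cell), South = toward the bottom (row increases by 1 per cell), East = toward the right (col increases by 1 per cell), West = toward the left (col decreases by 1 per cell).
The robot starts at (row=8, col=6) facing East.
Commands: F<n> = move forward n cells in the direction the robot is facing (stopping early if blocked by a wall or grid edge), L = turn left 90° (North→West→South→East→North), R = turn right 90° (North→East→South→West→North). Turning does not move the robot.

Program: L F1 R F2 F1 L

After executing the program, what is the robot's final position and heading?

Start: (row=8, col=6), facing East
  L: turn left, now facing North
  F1: move forward 1, now at (row=7, col=6)
  R: turn right, now facing East
  F2: move forward 2, now at (row=7, col=8)
  F1: move forward 1, now at (row=7, col=9)
  L: turn left, now facing North
Final: (row=7, col=9), facing North

Answer: Final position: (row=7, col=9), facing North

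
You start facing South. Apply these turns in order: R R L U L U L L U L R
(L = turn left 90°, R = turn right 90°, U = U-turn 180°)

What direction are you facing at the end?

Answer: Final heading: South

Derivation:
Start: South
  R (right (90° clockwise)) -> West
  R (right (90° clockwise)) -> North
  L (left (90° counter-clockwise)) -> West
  U (U-turn (180°)) -> East
  L (left (90° counter-clockwise)) -> North
  U (U-turn (180°)) -> South
  L (left (90° counter-clockwise)) -> East
  L (left (90° counter-clockwise)) -> North
  U (U-turn (180°)) -> South
  L (left (90° counter-clockwise)) -> East
  R (right (90° clockwise)) -> South
Final: South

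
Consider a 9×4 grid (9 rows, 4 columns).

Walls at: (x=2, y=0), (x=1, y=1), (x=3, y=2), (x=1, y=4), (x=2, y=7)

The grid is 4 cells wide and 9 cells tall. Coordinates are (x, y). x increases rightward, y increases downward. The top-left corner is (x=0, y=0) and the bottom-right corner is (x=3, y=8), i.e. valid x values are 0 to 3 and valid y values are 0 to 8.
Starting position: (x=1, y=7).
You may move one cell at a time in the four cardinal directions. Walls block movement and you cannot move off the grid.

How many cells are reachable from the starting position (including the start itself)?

Answer: Reachable cells: 31

Derivation:
BFS flood-fill from (x=1, y=7):
  Distance 0: (x=1, y=7)
  Distance 1: (x=1, y=6), (x=0, y=7), (x=1, y=8)
  Distance 2: (x=1, y=5), (x=0, y=6), (x=2, y=6), (x=0, y=8), (x=2, y=8)
  Distance 3: (x=0, y=5), (x=2, y=5), (x=3, y=6), (x=3, y=8)
  Distance 4: (x=0, y=4), (x=2, y=4), (x=3, y=5), (x=3, y=7)
  Distance 5: (x=0, y=3), (x=2, y=3), (x=3, y=4)
  Distance 6: (x=0, y=2), (x=2, y=2), (x=1, y=3), (x=3, y=3)
  Distance 7: (x=0, y=1), (x=2, y=1), (x=1, y=2)
  Distance 8: (x=0, y=0), (x=3, y=1)
  Distance 9: (x=1, y=0), (x=3, y=0)
Total reachable: 31 (grid has 31 open cells total)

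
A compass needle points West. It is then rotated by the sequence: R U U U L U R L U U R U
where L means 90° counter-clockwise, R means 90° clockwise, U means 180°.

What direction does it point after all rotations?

Start: West
  R (right (90° clockwise)) -> North
  U (U-turn (180°)) -> South
  U (U-turn (180°)) -> North
  U (U-turn (180°)) -> South
  L (left (90° counter-clockwise)) -> East
  U (U-turn (180°)) -> West
  R (right (90° clockwise)) -> North
  L (left (90° counter-clockwise)) -> West
  U (U-turn (180°)) -> East
  U (U-turn (180°)) -> West
  R (right (90° clockwise)) -> North
  U (U-turn (180°)) -> South
Final: South

Answer: Final heading: South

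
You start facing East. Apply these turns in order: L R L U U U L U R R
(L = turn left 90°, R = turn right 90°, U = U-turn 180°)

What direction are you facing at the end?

Answer: Final heading: East

Derivation:
Start: East
  L (left (90° counter-clockwise)) -> North
  R (right (90° clockwise)) -> East
  L (left (90° counter-clockwise)) -> North
  U (U-turn (180°)) -> South
  U (U-turn (180°)) -> North
  U (U-turn (180°)) -> South
  L (left (90° counter-clockwise)) -> East
  U (U-turn (180°)) -> West
  R (right (90° clockwise)) -> North
  R (right (90° clockwise)) -> East
Final: East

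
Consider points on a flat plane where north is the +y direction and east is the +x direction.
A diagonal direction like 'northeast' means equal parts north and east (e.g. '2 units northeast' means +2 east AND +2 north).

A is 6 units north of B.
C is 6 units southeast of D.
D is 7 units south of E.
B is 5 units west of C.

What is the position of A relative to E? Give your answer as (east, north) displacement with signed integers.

Answer: A is at (east=1, north=-7) relative to E.

Derivation:
Place E at the origin (east=0, north=0).
  D is 7 units south of E: delta (east=+0, north=-7); D at (east=0, north=-7).
  C is 6 units southeast of D: delta (east=+6, north=-6); C at (east=6, north=-13).
  B is 5 units west of C: delta (east=-5, north=+0); B at (east=1, north=-13).
  A is 6 units north of B: delta (east=+0, north=+6); A at (east=1, north=-7).
Therefore A relative to E: (east=1, north=-7).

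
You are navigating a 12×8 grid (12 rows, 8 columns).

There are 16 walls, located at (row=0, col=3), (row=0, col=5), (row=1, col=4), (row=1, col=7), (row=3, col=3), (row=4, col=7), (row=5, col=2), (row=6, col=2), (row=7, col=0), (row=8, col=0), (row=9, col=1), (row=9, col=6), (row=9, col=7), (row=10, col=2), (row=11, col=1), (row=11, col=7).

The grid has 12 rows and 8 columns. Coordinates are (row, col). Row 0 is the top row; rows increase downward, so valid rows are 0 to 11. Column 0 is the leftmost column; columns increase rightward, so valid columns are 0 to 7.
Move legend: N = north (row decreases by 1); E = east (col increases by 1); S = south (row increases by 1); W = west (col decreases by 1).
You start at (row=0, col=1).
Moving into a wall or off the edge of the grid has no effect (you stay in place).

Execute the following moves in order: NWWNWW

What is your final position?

Answer: Final position: (row=0, col=0)

Derivation:
Start: (row=0, col=1)
  N (north): blocked, stay at (row=0, col=1)
  W (west): (row=0, col=1) -> (row=0, col=0)
  W (west): blocked, stay at (row=0, col=0)
  N (north): blocked, stay at (row=0, col=0)
  W (west): blocked, stay at (row=0, col=0)
  W (west): blocked, stay at (row=0, col=0)
Final: (row=0, col=0)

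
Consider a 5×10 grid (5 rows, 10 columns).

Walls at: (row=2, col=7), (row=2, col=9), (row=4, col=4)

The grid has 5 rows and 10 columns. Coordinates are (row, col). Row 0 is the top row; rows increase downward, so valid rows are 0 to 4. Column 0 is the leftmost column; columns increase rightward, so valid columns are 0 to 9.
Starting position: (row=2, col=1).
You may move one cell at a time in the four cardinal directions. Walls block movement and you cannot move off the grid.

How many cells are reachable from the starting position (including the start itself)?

Answer: Reachable cells: 47

Derivation:
BFS flood-fill from (row=2, col=1):
  Distance 0: (row=2, col=1)
  Distance 1: (row=1, col=1), (row=2, col=0), (row=2, col=2), (row=3, col=1)
  Distance 2: (row=0, col=1), (row=1, col=0), (row=1, col=2), (row=2, col=3), (row=3, col=0), (row=3, col=2), (row=4, col=1)
  Distance 3: (row=0, col=0), (row=0, col=2), (row=1, col=3), (row=2, col=4), (row=3, col=3), (row=4, col=0), (row=4, col=2)
  Distance 4: (row=0, col=3), (row=1, col=4), (row=2, col=5), (row=3, col=4), (row=4, col=3)
  Distance 5: (row=0, col=4), (row=1, col=5), (row=2, col=6), (row=3, col=5)
  Distance 6: (row=0, col=5), (row=1, col=6), (row=3, col=6), (row=4, col=5)
  Distance 7: (row=0, col=6), (row=1, col=7), (row=3, col=7), (row=4, col=6)
  Distance 8: (row=0, col=7), (row=1, col=8), (row=3, col=8), (row=4, col=7)
  Distance 9: (row=0, col=8), (row=1, col=9), (row=2, col=8), (row=3, col=9), (row=4, col=8)
  Distance 10: (row=0, col=9), (row=4, col=9)
Total reachable: 47 (grid has 47 open cells total)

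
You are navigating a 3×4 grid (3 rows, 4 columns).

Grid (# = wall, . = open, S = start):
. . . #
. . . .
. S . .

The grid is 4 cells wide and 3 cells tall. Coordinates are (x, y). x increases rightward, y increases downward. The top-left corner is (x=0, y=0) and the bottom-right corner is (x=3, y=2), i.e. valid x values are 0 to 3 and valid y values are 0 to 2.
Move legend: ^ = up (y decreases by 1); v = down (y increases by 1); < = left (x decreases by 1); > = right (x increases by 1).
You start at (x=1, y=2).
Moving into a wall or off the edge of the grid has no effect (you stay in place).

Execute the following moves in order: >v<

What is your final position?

Start: (x=1, y=2)
  > (right): (x=1, y=2) -> (x=2, y=2)
  v (down): blocked, stay at (x=2, y=2)
  < (left): (x=2, y=2) -> (x=1, y=2)
Final: (x=1, y=2)

Answer: Final position: (x=1, y=2)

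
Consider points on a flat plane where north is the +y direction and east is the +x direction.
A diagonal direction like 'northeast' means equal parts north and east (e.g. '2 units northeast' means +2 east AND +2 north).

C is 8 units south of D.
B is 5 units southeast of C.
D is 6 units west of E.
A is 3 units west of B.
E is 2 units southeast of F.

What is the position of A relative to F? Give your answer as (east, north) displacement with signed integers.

Place F at the origin (east=0, north=0).
  E is 2 units southeast of F: delta (east=+2, north=-2); E at (east=2, north=-2).
  D is 6 units west of E: delta (east=-6, north=+0); D at (east=-4, north=-2).
  C is 8 units south of D: delta (east=+0, north=-8); C at (east=-4, north=-10).
  B is 5 units southeast of C: delta (east=+5, north=-5); B at (east=1, north=-15).
  A is 3 units west of B: delta (east=-3, north=+0); A at (east=-2, north=-15).
Therefore A relative to F: (east=-2, north=-15).

Answer: A is at (east=-2, north=-15) relative to F.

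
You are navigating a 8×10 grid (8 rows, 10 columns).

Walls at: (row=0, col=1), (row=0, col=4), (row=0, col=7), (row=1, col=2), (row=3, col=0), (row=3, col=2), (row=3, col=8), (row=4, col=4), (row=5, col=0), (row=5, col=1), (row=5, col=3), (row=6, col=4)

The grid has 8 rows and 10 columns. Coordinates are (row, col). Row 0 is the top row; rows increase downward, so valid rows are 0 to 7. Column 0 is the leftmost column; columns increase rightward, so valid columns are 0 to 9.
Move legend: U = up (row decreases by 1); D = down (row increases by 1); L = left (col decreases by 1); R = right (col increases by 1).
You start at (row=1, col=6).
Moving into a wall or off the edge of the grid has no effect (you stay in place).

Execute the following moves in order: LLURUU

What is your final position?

Answer: Final position: (row=0, col=5)

Derivation:
Start: (row=1, col=6)
  L (left): (row=1, col=6) -> (row=1, col=5)
  L (left): (row=1, col=5) -> (row=1, col=4)
  U (up): blocked, stay at (row=1, col=4)
  R (right): (row=1, col=4) -> (row=1, col=5)
  U (up): (row=1, col=5) -> (row=0, col=5)
  U (up): blocked, stay at (row=0, col=5)
Final: (row=0, col=5)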